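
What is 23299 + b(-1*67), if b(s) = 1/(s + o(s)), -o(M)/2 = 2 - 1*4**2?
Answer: 908660/39 ≈ 23299.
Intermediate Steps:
o(M) = 28 (o(M) = -2*(2 - 1*4**2) = -2*(2 - 1*16) = -2*(2 - 16) = -2*(-14) = 28)
b(s) = 1/(28 + s) (b(s) = 1/(s + 28) = 1/(28 + s))
23299 + b(-1*67) = 23299 + 1/(28 - 1*67) = 23299 + 1/(28 - 67) = 23299 + 1/(-39) = 23299 - 1/39 = 908660/39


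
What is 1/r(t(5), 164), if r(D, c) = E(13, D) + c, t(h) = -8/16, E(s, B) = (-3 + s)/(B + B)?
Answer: 1/154 ≈ 0.0064935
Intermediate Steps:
E(s, B) = (-3 + s)/(2*B) (E(s, B) = (-3 + s)/((2*B)) = (-3 + s)*(1/(2*B)) = (-3 + s)/(2*B))
t(h) = -1/2 (t(h) = -8*1/16 = -1/2)
r(D, c) = c + 5/D (r(D, c) = (-3 + 13)/(2*D) + c = (1/2)*10/D + c = 5/D + c = c + 5/D)
1/r(t(5), 164) = 1/(164 + 5/(-1/2)) = 1/(164 + 5*(-2)) = 1/(164 - 10) = 1/154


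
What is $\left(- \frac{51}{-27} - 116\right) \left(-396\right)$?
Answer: $45188$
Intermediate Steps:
$\left(- \frac{51}{-27} - 116\right) \left(-396\right) = \left(\left(-51\right) \left(- \frac{1}{27}\right) - 116\right) \left(-396\right) = \left(\frac{17}{9} - 116\right) \left(-396\right) = \left(- \frac{1027}{9}\right) \left(-396\right) = 45188$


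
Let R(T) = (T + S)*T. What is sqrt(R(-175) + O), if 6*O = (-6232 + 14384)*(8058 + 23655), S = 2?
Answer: sqrt(43117671) ≈ 6566.4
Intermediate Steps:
O = 43087396 (O = ((-6232 + 14384)*(8058 + 23655))/6 = (8152*31713)/6 = (1/6)*258524376 = 43087396)
R(T) = T*(2 + T) (R(T) = (T + 2)*T = (2 + T)*T = T*(2 + T))
sqrt(R(-175) + O) = sqrt(-175*(2 - 175) + 43087396) = sqrt(-175*(-173) + 43087396) = sqrt(30275 + 43087396) = sqrt(43117671)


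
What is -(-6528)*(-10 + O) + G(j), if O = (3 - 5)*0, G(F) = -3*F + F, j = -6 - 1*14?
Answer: -65240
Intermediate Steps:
j = -20 (j = -6 - 14 = -20)
G(F) = -2*F
O = 0 (O = -2*0 = 0)
-(-6528)*(-10 + O) + G(j) = -(-6528)*(-10 + 0) - 2*(-20) = -(-6528)*(-10) + 40 = -816*80 + 40 = -65280 + 40 = -65240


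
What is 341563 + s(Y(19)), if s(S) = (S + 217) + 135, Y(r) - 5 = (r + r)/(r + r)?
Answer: 341921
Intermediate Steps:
Y(r) = 6 (Y(r) = 5 + (r + r)/(r + r) = 5 + (2*r)/((2*r)) = 5 + (2*r)*(1/(2*r)) = 5 + 1 = 6)
s(S) = 352 + S (s(S) = (217 + S) + 135 = 352 + S)
341563 + s(Y(19)) = 341563 + (352 + 6) = 341563 + 358 = 341921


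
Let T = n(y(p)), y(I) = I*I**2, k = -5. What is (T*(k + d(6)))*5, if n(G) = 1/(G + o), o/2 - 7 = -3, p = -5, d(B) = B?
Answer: -5/117 ≈ -0.042735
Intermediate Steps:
y(I) = I**3
o = 8 (o = 14 + 2*(-3) = 14 - 6 = 8)
n(G) = 1/(8 + G) (n(G) = 1/(G + 8) = 1/(8 + G))
T = -1/117 (T = 1/(8 + (-5)**3) = 1/(8 - 125) = 1/(-117) = -1/117 ≈ -0.0085470)
(T*(k + d(6)))*5 = -(-5 + 6)/117*5 = -1/117*1*5 = -1/117*5 = -5/117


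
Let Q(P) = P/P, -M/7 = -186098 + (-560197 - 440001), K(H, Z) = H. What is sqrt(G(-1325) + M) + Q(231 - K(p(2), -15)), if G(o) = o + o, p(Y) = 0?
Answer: 1 + 47*sqrt(3758) ≈ 2882.2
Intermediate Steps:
G(o) = 2*o
M = 8304072 (M = -7*(-186098 + (-560197 - 440001)) = -7*(-186098 - 1000198) = -7*(-1186296) = 8304072)
Q(P) = 1
sqrt(G(-1325) + M) + Q(231 - K(p(2), -15)) = sqrt(2*(-1325) + 8304072) + 1 = sqrt(-2650 + 8304072) + 1 = sqrt(8301422) + 1 = 47*sqrt(3758) + 1 = 1 + 47*sqrt(3758)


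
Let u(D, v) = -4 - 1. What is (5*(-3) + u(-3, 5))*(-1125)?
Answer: 22500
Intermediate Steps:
u(D, v) = -5
(5*(-3) + u(-3, 5))*(-1125) = (5*(-3) - 5)*(-1125) = (-15 - 5)*(-1125) = -20*(-1125) = 22500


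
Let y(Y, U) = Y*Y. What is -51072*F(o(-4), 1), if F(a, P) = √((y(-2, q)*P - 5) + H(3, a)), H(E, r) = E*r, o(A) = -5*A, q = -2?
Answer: -51072*√59 ≈ -3.9229e+5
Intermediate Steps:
y(Y, U) = Y²
F(a, P) = √(-5 + 3*a + 4*P) (F(a, P) = √(((-2)²*P - 5) + 3*a) = √((4*P - 5) + 3*a) = √((-5 + 4*P) + 3*a) = √(-5 + 3*a + 4*P))
-51072*F(o(-4), 1) = -51072*√(-5 + 3*(-5*(-4)) + 4*1) = -51072*√(-5 + 3*20 + 4) = -51072*√(-5 + 60 + 4) = -51072*√59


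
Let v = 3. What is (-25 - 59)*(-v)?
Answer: 252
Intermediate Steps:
(-25 - 59)*(-v) = (-25 - 59)*(-1*3) = -84*(-3) = 252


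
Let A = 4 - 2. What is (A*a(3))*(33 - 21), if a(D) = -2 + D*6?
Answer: 384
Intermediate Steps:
A = 2
a(D) = -2 + 6*D
(A*a(3))*(33 - 21) = (2*(-2 + 6*3))*(33 - 21) = (2*(-2 + 18))*12 = (2*16)*12 = 32*12 = 384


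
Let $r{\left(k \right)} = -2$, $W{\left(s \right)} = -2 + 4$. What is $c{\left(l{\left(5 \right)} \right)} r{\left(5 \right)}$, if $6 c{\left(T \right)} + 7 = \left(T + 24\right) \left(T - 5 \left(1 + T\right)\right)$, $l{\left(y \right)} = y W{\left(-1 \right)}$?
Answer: $\frac{1537}{3} \approx 512.33$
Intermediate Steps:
$W{\left(s \right)} = 2$
$l{\left(y \right)} = 2 y$ ($l{\left(y \right)} = y 2 = 2 y$)
$c{\left(T \right)} = - \frac{7}{6} + \frac{\left(-5 - 4 T\right) \left(24 + T\right)}{6}$ ($c{\left(T \right)} = - \frac{7}{6} + \frac{\left(T + 24\right) \left(T - 5 \left(1 + T\right)\right)}{6} = - \frac{7}{6} + \frac{\left(24 + T\right) \left(T - \left(5 + 5 T\right)\right)}{6} = - \frac{7}{6} + \frac{\left(24 + T\right) \left(-5 - 4 T\right)}{6} = - \frac{7}{6} + \frac{\left(-5 - 4 T\right) \left(24 + T\right)}{6}$)
$c{\left(l{\left(5 \right)} \right)} r{\left(5 \right)} = \left(- \frac{127}{6} - \frac{101 \cdot 2 \cdot 5}{6} - \frac{2 \left(2 \cdot 5\right)^{2}}{3}\right) \left(-2\right) = \left(- \frac{127}{6} - \frac{505}{3} - \frac{2 \cdot 10^{2}}{3}\right) \left(-2\right) = \left(- \frac{127}{6} - \frac{505}{3} - \frac{200}{3}\right) \left(-2\right) = \left(- \frac{1537}{6}\right) \left(-2\right) = \frac{1537}{3}$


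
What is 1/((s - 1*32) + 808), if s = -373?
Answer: 1/403 ≈ 0.0024814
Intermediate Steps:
1/((s - 1*32) + 808) = 1/((-373 - 1*32) + 808) = 1/((-373 - 32) + 808) = 1/(-405 + 808) = 1/403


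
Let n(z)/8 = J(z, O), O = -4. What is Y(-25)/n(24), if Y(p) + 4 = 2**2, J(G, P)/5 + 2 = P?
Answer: 0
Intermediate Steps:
J(G, P) = -10 + 5*P
Y(p) = 0 (Y(p) = -4 + 2**2 = -4 + 4 = 0)
n(z) = -240 (n(z) = 8*(-10 + 5*(-4)) = 8*(-10 - 20) = 8*(-30) = -240)
Y(-25)/n(24) = 0/(-240) = 0*(-1/240) = 0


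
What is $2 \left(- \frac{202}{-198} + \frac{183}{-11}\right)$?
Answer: $- \frac{3092}{99} \approx -31.232$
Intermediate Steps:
$2 \left(- \frac{202}{-198} + \frac{183}{-11}\right) = 2 \left(\left(-202\right) \left(- \frac{1}{198}\right) + 183 \left(- \frac{1}{11}\right)\right) = 2 \left(\frac{101}{99} - \frac{183}{11}\right) = 2 \left(- \frac{1546}{99}\right) = - \frac{3092}{99}$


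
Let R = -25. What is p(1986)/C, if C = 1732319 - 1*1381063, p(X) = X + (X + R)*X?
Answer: 974133/87814 ≈ 11.093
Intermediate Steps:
p(X) = X + X*(-25 + X) (p(X) = X + (X - 25)*X = X + (-25 + X)*X = X + X*(-25 + X))
C = 351256 (C = 1732319 - 1381063 = 351256)
p(1986)/C = (1986*(-24 + 1986))/351256 = (1986*1962)*(1/351256) = 3896532*(1/351256) = 974133/87814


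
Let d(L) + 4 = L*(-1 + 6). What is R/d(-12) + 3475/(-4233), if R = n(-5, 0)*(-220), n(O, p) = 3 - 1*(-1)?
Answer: 218915/16932 ≈ 12.929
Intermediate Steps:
n(O, p) = 4 (n(O, p) = 3 + 1 = 4)
R = -880 (R = 4*(-220) = -880)
d(L) = -4 + 5*L (d(L) = -4 + L*(-1 + 6) = -4 + L*5 = -4 + 5*L)
R/d(-12) + 3475/(-4233) = -880/(-4 + 5*(-12)) + 3475/(-4233) = -880/(-4 - 60) + 3475*(-1/4233) = -880/(-64) - 3475/4233 = -880*(-1/64) - 3475/4233 = 55/4 - 3475/4233 = 218915/16932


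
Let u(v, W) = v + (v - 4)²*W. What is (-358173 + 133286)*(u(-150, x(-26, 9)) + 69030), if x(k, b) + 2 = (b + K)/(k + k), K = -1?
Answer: -4002850208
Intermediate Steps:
x(k, b) = -2 + (-1 + b)/(2*k) (x(k, b) = -2 + (b - 1)/(k + k) = -2 + (-1 + b)/((2*k)) = -2 + (-1 + b)*(1/(2*k)) = -2 + (-1 + b)/(2*k))
u(v, W) = v + W*(-4 + v)² (u(v, W) = v + (-4 + v)²*W = v + W*(-4 + v)²)
(-358173 + 133286)*(u(-150, x(-26, 9)) + 69030) = (-358173 + 133286)*((-150 + ((½)*(-1 + 9 - 4*(-26))/(-26))*(-4 - 150)²) + 69030) = -224887*((-150 + ((½)*(-1/26)*(-1 + 9 + 104))*(-154)²) + 69030) = -224887*((-150 + ((½)*(-1/26)*112)*23716) + 69030) = -224887*((-150 - 28/13*23716) + 69030) = -224887*((-150 - 664048/13) + 69030) = -224887*(-665998/13 + 69030) = -224887*231392/13 = -4002850208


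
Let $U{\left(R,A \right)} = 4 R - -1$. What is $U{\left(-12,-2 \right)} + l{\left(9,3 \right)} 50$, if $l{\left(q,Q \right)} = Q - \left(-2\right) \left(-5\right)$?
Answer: $-397$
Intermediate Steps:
$U{\left(R,A \right)} = 1 + 4 R$ ($U{\left(R,A \right)} = 4 R + 1 = 1 + 4 R$)
$l{\left(q,Q \right)} = -10 + Q$ ($l{\left(q,Q \right)} = Q - 10 = -10 + Q$)
$U{\left(-12,-2 \right)} + l{\left(9,3 \right)} 50 = \left(1 + 4 \left(-12\right)\right) + \left(-10 + 3\right) 50 = \left(1 - 48\right) - 350 = -47 - 350 = -397$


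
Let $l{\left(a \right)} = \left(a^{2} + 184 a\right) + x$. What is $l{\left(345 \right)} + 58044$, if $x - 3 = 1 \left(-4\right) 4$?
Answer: $240536$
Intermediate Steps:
$x = -13$ ($x = 3 + 1 \left(-4\right) 4 = 3 - 16 = -13$)
$l{\left(a \right)} = -13 + a^{2} + 184 a$ ($l{\left(a \right)} = \left(a^{2} + 184 a\right) - 13 = -13 + a^{2} + 184 a$)
$l{\left(345 \right)} + 58044 = \left(-13 + 345^{2} + 184 \cdot 345\right) + 58044 = \left(-13 + 119025 + 63480\right) + 58044 = 182492 + 58044 = 240536$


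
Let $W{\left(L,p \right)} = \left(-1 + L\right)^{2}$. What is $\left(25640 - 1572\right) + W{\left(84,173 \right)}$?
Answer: $30957$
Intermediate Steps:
$\left(25640 - 1572\right) + W{\left(84,173 \right)} = \left(25640 - 1572\right) + \left(-1 + 84\right)^{2} = 24068 + 83^{2} = 24068 + 6889 = 30957$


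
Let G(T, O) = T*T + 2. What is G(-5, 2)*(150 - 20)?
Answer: 3510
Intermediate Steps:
G(T, O) = 2 + T² (G(T, O) = T² + 2 = 2 + T²)
G(-5, 2)*(150 - 20) = (2 + (-5)²)*(150 - 20) = (2 + 25)*130 = 27*130 = 3510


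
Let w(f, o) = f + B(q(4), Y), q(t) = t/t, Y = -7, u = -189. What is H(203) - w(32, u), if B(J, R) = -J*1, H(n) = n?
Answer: 172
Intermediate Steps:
q(t) = 1
B(J, R) = -J
w(f, o) = -1 + f (w(f, o) = f - 1*1 = f - 1 = -1 + f)
H(203) - w(32, u) = 203 - (-1 + 32) = 203 - 1*31 = 203 - 31 = 172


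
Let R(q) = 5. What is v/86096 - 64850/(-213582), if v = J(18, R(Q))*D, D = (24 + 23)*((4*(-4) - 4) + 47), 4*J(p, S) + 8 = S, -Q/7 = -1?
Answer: 10760097863/36777111744 ≈ 0.29258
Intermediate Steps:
Q = 7 (Q = -7*(-1) = 7)
J(p, S) = -2 + S/4
D = 1269 (D = 47*((-16 - 4) + 47) = 47*(-20 + 47) = 47*27 = 1269)
v = -3807/4 (v = (-2 + (1/4)*5)*1269 = (-2 + 5/4)*1269 = -3/4*1269 = -3807/4 ≈ -951.75)
v/86096 - 64850/(-213582) = -3807/4/86096 - 64850/(-213582) = -3807/4*1/86096 - 64850*(-1/213582) = -3807/344384 + 32425/106791 = 10760097863/36777111744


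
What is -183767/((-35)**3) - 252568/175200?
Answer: 106835627/37558500 ≈ 2.8445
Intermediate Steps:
-183767/((-35)**3) - 252568/175200 = -183767/(-42875) - 252568*1/175200 = -183767*(-1/42875) - 31571/21900 = 183767/42875 - 31571/21900 = 106835627/37558500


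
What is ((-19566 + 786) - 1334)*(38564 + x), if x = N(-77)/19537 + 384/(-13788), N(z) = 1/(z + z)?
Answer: -1340753183100007651/1728497001 ≈ -7.7568e+8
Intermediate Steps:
N(z) = 1/(2*z)
x = -96279485/3456994002 (x = ((1/2)/(-77))/19537 + 384/(-13788) = ((1/2)*(-1/77))*(1/19537) + 384*(-1/13788) = -1/154*1/19537 - 32/1149 = -1/3008698 - 32/1149 = -96279485/3456994002 ≈ -0.027851)
((-19566 + 786) - 1334)*(38564 + x) = ((-19566 + 786) - 1334)*(38564 - 96279485/3456994002) = (-18780 - 1334)*(133315420413643/3456994002) = -20114*133315420413643/3456994002 = -1340753183100007651/1728497001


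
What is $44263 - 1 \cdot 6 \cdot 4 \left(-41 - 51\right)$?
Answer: $46471$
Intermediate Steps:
$44263 - 1 \cdot 6 \cdot 4 \left(-41 - 51\right) = 44263 - 6 \cdot 4 \left(-92\right) = 44263 - 24 \left(-92\right) = 44263 - -2208 = 44263 + 2208 = 46471$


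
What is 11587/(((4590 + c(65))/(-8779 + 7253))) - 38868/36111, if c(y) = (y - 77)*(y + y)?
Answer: -106437312937/18236055 ≈ -5836.6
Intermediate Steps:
c(y) = 2*y*(-77 + y) (c(y) = (-77 + y)*(2*y) = 2*y*(-77 + y))
11587/(((4590 + c(65))/(-8779 + 7253))) - 38868/36111 = 11587/(((4590 + 2*65*(-77 + 65))/(-8779 + 7253))) - 38868/36111 = 11587/(((4590 + 2*65*(-12))/(-1526))) - 38868*1/36111 = 11587/(((4590 - 1560)*(-1/1526))) - 12956/12037 = 11587/((3030*(-1/1526))) - 12956/12037 = 11587/(-1515/763) - 12956/12037 = 11587*(-763/1515) - 12956/12037 = -8840881/1515 - 12956/12037 = -106437312937/18236055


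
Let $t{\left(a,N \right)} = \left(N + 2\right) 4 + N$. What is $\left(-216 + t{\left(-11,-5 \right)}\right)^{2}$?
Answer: $54289$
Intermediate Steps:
$t{\left(a,N \right)} = 8 + 5 N$ ($t{\left(a,N \right)} = \left(2 + N\right) 4 + N = \left(8 + 4 N\right) + N = 8 + 5 N$)
$\left(-216 + t{\left(-11,-5 \right)}\right)^{2} = \left(-216 + \left(8 + 5 \left(-5\right)\right)\right)^{2} = \left(-216 + \left(8 - 25\right)\right)^{2} = \left(-216 - 17\right)^{2} = \left(-233\right)^{2} = 54289$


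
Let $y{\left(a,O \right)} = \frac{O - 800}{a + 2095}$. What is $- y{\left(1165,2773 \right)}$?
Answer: $- \frac{1973}{3260} \approx -0.60522$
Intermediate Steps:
$y{\left(a,O \right)} = \frac{-800 + O}{2095 + a}$
$- y{\left(1165,2773 \right)} = - \frac{-800 + 2773}{2095 + 1165} = - \frac{1973}{3260}$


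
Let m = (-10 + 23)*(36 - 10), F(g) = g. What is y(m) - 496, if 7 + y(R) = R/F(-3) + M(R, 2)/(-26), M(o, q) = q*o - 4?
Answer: -25019/39 ≈ -641.51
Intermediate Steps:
M(o, q) = -4 + o*q (M(o, q) = o*q - 4 = -4 + o*q)
m = 338 (m = 13*26 = 338)
y(R) = -89/13 - 16*R/39 (y(R) = -7 + (R/(-3) + (-4 + R*2)/(-26)) = -7 + (R*(-1/3) + (-4 + 2*R)*(-1/26)) = -7 + (-R/3 + (2/13 - R/13)) = -7 + (2/13 - 16*R/39) = -89/13 - 16*R/39)
y(m) - 496 = (-89/13 - 16/39*338) - 496 = (-89/13 - 416/3) - 496 = -5675/39 - 496 = -25019/39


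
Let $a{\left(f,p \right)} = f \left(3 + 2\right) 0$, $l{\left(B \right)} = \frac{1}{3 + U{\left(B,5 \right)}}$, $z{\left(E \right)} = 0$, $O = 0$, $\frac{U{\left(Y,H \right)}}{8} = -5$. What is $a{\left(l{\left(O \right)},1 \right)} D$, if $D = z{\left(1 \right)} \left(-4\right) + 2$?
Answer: $0$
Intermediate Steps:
$U{\left(Y,H \right)} = -40$ ($U{\left(Y,H \right)} = 8 \left(-5\right) = -40$)
$l{\left(B \right)} = - \frac{1}{37}$ ($l{\left(B \right)} = \frac{1}{3 - 40} = \frac{1}{-37} = - \frac{1}{37}$)
$a{\left(f,p \right)} = 0$ ($a{\left(f,p \right)} = f 5 \cdot 0 = f 0 = 0$)
$D = 2$ ($D = 0 \left(-4\right) + 2 = 0 + 2 = 2$)
$a{\left(l{\left(O \right)},1 \right)} D = 0 \cdot 2 = 0$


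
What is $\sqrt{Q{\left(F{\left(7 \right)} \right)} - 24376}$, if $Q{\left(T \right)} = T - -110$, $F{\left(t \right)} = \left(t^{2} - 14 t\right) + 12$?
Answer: $i \sqrt{24303} \approx 155.89 i$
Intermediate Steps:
$F{\left(t \right)} = 12 + t^{2} - 14 t$
$Q{\left(T \right)} = 110 + T$ ($Q{\left(T \right)} = T + 110 = 110 + T$)
$\sqrt{Q{\left(F{\left(7 \right)} \right)} - 24376} = \sqrt{\left(110 + \left(12 + 7^{2} - 98\right)\right) - 24376} = \sqrt{\left(110 + \left(12 + 49 - 98\right)\right) - 24376} = \sqrt{\left(110 - 37\right) - 24376} = \sqrt{73 - 24376} = \sqrt{-24303} = i \sqrt{24303}$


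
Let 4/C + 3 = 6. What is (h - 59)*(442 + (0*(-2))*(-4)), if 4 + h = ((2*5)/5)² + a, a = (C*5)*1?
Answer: -69394/3 ≈ -23131.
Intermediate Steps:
C = 4/3 (C = 4/(-3 + 6) = 4/3 ≈ 1.3333)
a = 20/3 (a = ((4/3)*5)*1 = (20/3)*1 = 20/3 ≈ 6.6667)
h = 20/3 (h = -4 + (((2*5)/5)² + 20/3) = -4 + ((10*(⅕))² + 20/3) = -4 + (2² + 20/3) = -4 + (4 + 20/3) = -4 + 32/3 = 20/3 ≈ 6.6667)
(h - 59)*(442 + (0*(-2))*(-4)) = (20/3 - 59)*(442 + (0*(-2))*(-4)) = -157*(442 + 0*(-4))/3 = -157*(442 + 0)/3 = -157/3*442 = -69394/3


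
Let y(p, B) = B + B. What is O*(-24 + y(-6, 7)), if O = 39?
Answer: -390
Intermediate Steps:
y(p, B) = 2*B
O*(-24 + y(-6, 7)) = 39*(-24 + 2*7) = 39*(-24 + 14) = 39*(-10) = -390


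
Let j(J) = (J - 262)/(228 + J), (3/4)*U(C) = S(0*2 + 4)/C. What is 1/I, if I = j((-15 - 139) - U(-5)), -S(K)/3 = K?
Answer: -177/1048 ≈ -0.16889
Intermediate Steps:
S(K) = -3*K
U(C) = -16/C (U(C) = 4*((-3*(0*2 + 4))/C)/3 = 4*((-3*(0 + 4))/C)/3 = 4*((-3*4)/C)/3 = 4*(-12/C)/3 = -16/C)
j(J) = (-262 + J)/(228 + J)
I = -1048/177 (I = (-262 + ((-15 - 139) - (-16)/(-5)))/(228 + ((-15 - 139) - (-16)/(-5))) = (-262 + (-154 - (-16)*(-1)/5))/(228 + (-154 - (-16)*(-1)/5)) = (-262 + (-154 - 1*16/5))/(228 + (-154 - 1*16/5)) = (-262 + (-154 - 16/5))/(228 + (-154 - 16/5)) = (-262 - 786/5)/(228 - 786/5) = -2096/5/(354/5) = (5/354)*(-2096/5) = -1048/177 ≈ -5.9209)
1/I = 1/(-1048/177) = -177/1048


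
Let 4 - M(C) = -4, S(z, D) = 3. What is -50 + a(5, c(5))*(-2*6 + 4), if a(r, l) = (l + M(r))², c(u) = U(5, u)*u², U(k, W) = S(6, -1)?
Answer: -55162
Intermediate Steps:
U(k, W) = 3
M(C) = 8 (M(C) = 4 - 1*(-4) = 4 + 4 = 8)
c(u) = 3*u²
a(r, l) = (8 + l)² (a(r, l) = (l + 8)² = (8 + l)²)
-50 + a(5, c(5))*(-2*6 + 4) = -50 + (8 + 3*5²)²*(-2*6 + 4) = -50 + (8 + 3*25)²*(-12 + 4) = -50 + (8 + 75)²*(-8) = -50 + 83²*(-8) = -50 + 6889*(-8) = -50 - 55112 = -55162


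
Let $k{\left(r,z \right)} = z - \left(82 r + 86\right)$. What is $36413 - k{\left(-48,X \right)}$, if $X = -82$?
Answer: $32645$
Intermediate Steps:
$k{\left(r,z \right)} = -86 + z - 82 r$ ($k{\left(r,z \right)} = z - \left(86 + 82 r\right) = -86 + z - 82 r$)
$36413 - k{\left(-48,X \right)} = 36413 - \left(-86 - 82 - -3936\right) = 36413 - \left(-86 - 82 + 3936\right) = 36413 - 3768 = 32645$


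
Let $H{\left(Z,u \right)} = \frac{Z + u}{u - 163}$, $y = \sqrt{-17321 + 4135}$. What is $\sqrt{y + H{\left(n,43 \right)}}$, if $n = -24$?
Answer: $\frac{\sqrt{-570 + 3600 i \sqrt{13186}}}{60} \approx 7.5721 + 7.5825 i$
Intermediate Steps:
$y = i \sqrt{13186}$ ($y = \sqrt{-13186} = i \sqrt{13186} \approx 114.83 i$)
$H{\left(Z,u \right)} = \frac{Z + u}{-163 + u}$
$\sqrt{y + H{\left(n,43 \right)}} = \sqrt{i \sqrt{13186} + \frac{-24 + 43}{-163 + 43}} = \sqrt{i \sqrt{13186} + \frac{1}{-120} \cdot 19} = \sqrt{i \sqrt{13186} - \frac{19}{120}} = \sqrt{- \frac{19}{120} + i \sqrt{13186}}$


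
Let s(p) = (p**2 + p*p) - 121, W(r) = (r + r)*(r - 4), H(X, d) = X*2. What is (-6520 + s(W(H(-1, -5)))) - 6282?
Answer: -11771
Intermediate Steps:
H(X, d) = 2*X
W(r) = 2*r*(-4 + r) (W(r) = (2*r)*(-4 + r) = 2*r*(-4 + r))
s(p) = -121 + 2*p**2 (s(p) = (p**2 + p**2) - 121 = 2*p**2 - 121 = -121 + 2*p**2)
(-6520 + s(W(H(-1, -5)))) - 6282 = (-6520 + (-121 + 2*(2*(2*(-1))*(-4 + 2*(-1)))**2)) - 6282 = (-6520 + (-121 + 2*(2*(-2)*(-4 - 2))**2)) - 6282 = (-6520 + (-121 + 2*(2*(-2)*(-6))**2)) - 6282 = (-6520 + (-121 + 2*24**2)) - 6282 = (-6520 + (-121 + 2*576)) - 6282 = (-6520 + (-121 + 1152)) - 6282 = (-6520 + 1031) - 6282 = -5489 - 6282 = -11771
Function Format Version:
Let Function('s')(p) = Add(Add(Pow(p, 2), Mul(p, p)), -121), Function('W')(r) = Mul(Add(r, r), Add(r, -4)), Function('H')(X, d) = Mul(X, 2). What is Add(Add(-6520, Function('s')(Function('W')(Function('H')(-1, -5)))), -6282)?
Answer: -11771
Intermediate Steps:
Function('H')(X, d) = Mul(2, X)
Function('W')(r) = Mul(2, r, Add(-4, r)) (Function('W')(r) = Mul(Mul(2, r), Add(-4, r)) = Mul(2, r, Add(-4, r)))
Function('s')(p) = Add(-121, Mul(2, Pow(p, 2))) (Function('s')(p) = Add(Add(Pow(p, 2), Pow(p, 2)), -121) = Add(Mul(2, Pow(p, 2)), -121) = Add(-121, Mul(2, Pow(p, 2))))
Add(Add(-6520, Function('s')(Function('W')(Function('H')(-1, -5)))), -6282) = Add(Add(-6520, Add(-121, Mul(2, Pow(Mul(2, Mul(2, -1), Add(-4, Mul(2, -1))), 2)))), -6282) = Add(Add(-6520, Add(-121, Mul(2, Pow(Mul(2, -2, Add(-4, -2)), 2)))), -6282) = Add(Add(-6520, Add(-121, Mul(2, Pow(Mul(2, -2, -6), 2)))), -6282) = Add(Add(-6520, Add(-121, Mul(2, Pow(24, 2)))), -6282) = Add(Add(-6520, Add(-121, Mul(2, 576))), -6282) = Add(Add(-6520, Add(-121, 1152)), -6282) = Add(Add(-6520, 1031), -6282) = Add(-5489, -6282) = -11771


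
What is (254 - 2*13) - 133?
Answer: 95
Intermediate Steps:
(254 - 2*13) - 133 = (254 - 26) - 133 = 228 - 133 = 95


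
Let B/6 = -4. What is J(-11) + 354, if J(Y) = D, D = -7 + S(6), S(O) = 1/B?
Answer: 8327/24 ≈ 346.96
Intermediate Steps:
B = -24 (B = 6*(-4) = -24)
S(O) = -1/24 (S(O) = 1/(-24) = -1/24)
D = -169/24 (D = -7 - 1/24 = -169/24 ≈ -7.0417)
J(Y) = -169/24
J(-11) + 354 = -169/24 + 354 = 8327/24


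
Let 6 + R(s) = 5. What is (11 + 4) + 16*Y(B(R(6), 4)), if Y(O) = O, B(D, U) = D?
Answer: -1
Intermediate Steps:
R(s) = -1 (R(s) = -6 + 5 = -1)
(11 + 4) + 16*Y(B(R(6), 4)) = (11 + 4) + 16*(-1) = 15 - 16 = -1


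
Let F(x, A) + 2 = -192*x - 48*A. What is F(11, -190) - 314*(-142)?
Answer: 51594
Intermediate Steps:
F(x, A) = -2 - 192*x - 48*A (F(x, A) = -2 + (-192*x - 48*A) = -2 - 192*x - 48*A)
F(11, -190) - 314*(-142) = (-2 - 192*11 - 48*(-190)) - 314*(-142) = (-2 - 2112 + 9120) - 1*(-44588) = 7006 + 44588 = 51594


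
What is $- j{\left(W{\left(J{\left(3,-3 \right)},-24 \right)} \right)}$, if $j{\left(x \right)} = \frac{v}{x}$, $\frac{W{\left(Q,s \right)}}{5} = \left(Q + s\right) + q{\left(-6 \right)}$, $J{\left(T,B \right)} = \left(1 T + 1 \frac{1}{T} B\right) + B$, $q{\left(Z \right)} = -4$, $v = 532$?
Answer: $\frac{532}{145} \approx 3.669$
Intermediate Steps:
$J{\left(T,B \right)} = B + T + \frac{B}{T}$ ($J{\left(T,B \right)} = \left(T + \frac{B}{T}\right) + B = B + T + \frac{B}{T}$)
$W{\left(Q,s \right)} = -20 + 5 Q + 5 s$ ($W{\left(Q,s \right)} = 5 \left(\left(Q + s\right) - 4\right) = 5 \left(-4 + Q + s\right) = -20 + 5 Q + 5 s$)
$j{\left(x \right)} = \frac{532}{x}$
$- j{\left(W{\left(J{\left(3,-3 \right)},-24 \right)} \right)} = - \frac{532}{-20 + 5 \left(-3 + 3 - \frac{3}{3}\right) + 5 \left(-24\right)} = - \frac{532}{-20 + 5 \left(-3 + 3 - 1\right) - 120} = - \frac{532}{-20 + 5 \left(-1\right) - 120} = - \frac{532}{-20 - 5 - 120} = - \frac{532}{-145} = - \frac{532 \left(-1\right)}{145} = \left(-1\right) \left(- \frac{532}{145}\right) = \frac{532}{145}$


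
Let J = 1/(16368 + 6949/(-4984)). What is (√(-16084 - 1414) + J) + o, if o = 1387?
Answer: 113139208065/81571163 + I*√17498 ≈ 1387.0 + 132.28*I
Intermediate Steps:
J = 4984/81571163 (J = 1/(16368 + 6949*(-1/4984)) = 1/(16368 - 6949/4984) = 1/(81571163/4984) = 4984/81571163 ≈ 6.1100e-5)
(√(-16084 - 1414) + J) + o = (√(-16084 - 1414) + 4984/81571163) + 1387 = (√(-17498) + 4984/81571163) + 1387 = (I*√17498 + 4984/81571163) + 1387 = (4984/81571163 + I*√17498) + 1387 = 113139208065/81571163 + I*√17498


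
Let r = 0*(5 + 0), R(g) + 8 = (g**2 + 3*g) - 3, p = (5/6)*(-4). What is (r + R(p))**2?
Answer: 7921/81 ≈ 97.790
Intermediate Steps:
p = -10/3 (p = (5*(1/6))*(-4) = (5/6)*(-4) = -10/3 ≈ -3.3333)
R(g) = -11 + g**2 + 3*g (R(g) = -8 + ((g**2 + 3*g) - 3) = -8 + (-3 + g**2 + 3*g) = -11 + g**2 + 3*g)
r = 0 (r = 0*5 = 0)
(r + R(p))**2 = (0 + (-11 + (-10/3)**2 + 3*(-10/3)))**2 = (0 + (-11 + 100/9 - 10))**2 = (0 - 89/9)**2 = (-89/9)**2 = 7921/81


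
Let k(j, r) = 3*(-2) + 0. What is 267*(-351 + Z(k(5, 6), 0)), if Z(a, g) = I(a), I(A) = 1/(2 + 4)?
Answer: -187345/2 ≈ -93673.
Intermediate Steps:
k(j, r) = -6 (k(j, r) = -6 + 0 = -6)
I(A) = ⅙ (I(A) = 1/6 = ⅙)
Z(a, g) = ⅙
267*(-351 + Z(k(5, 6), 0)) = 267*(-351 + ⅙) = 267*(-2105/6) = -187345/2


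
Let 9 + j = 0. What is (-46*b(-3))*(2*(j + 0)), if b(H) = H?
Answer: -2484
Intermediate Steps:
j = -9 (j = -9 + 0 = -9)
(-46*b(-3))*(2*(j + 0)) = (-46*(-3))*(2*(-9 + 0)) = 138*(2*(-9)) = 138*(-18) = -2484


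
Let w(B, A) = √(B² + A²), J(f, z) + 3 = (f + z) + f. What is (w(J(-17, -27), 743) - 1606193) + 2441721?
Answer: 835528 + √556145 ≈ 8.3627e+5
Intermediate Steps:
J(f, z) = -3 + z + 2*f (J(f, z) = -3 + ((f + z) + f) = -3 + (z + 2*f) = -3 + z + 2*f)
w(B, A) = √(A² + B²)
(w(J(-17, -27), 743) - 1606193) + 2441721 = (√(743² + (-3 - 27 + 2*(-17))²) - 1606193) + 2441721 = (√(552049 + (-3 - 27 - 34)²) - 1606193) + 2441721 = (√(552049 + (-64)²) - 1606193) + 2441721 = (√(552049 + 4096) - 1606193) + 2441721 = (√556145 - 1606193) + 2441721 = (-1606193 + √556145) + 2441721 = 835528 + √556145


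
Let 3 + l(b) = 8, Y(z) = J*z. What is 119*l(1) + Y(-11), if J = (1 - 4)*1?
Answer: 628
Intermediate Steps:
J = -3 (J = -3*1 = -3)
Y(z) = -3*z
l(b) = 5 (l(b) = -3 + 8 = 5)
119*l(1) + Y(-11) = 119*5 - 3*(-11) = 595 + 33 = 628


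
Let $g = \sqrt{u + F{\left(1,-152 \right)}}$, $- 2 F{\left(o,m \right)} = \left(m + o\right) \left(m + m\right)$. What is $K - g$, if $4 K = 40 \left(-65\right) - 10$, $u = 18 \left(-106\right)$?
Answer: $- \frac{1305}{2} - 2 i \sqrt{6215} \approx -652.5 - 157.67 i$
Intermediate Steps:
$u = -1908$
$F{\left(o,m \right)} = - m \left(m + o\right)$ ($F{\left(o,m \right)} = - \frac{\left(m + o\right) \left(m + m\right)}{2} = - \frac{\left(m + o\right) 2 m}{2} = - \frac{2 m \left(m + o\right)}{2} = - m \left(m + o\right)$)
$K = - \frac{1305}{2}$ ($K = \frac{40 \left(-65\right) - 10}{4} = \frac{-2600 - 10}{4} = \frac{1}{4} \left(-2610\right) = - \frac{1305}{2} \approx -652.5$)
$g = 2 i \sqrt{6215}$ ($g = \sqrt{-1908 - - 152 \left(-152 + 1\right)} = \sqrt{-1908 - \left(-152\right) \left(-151\right)} = \sqrt{-1908 - 22952} = \sqrt{-24860} = 2 i \sqrt{6215} \approx 157.67 i$)
$K - g = - \frac{1305}{2} - 2 i \sqrt{6215}$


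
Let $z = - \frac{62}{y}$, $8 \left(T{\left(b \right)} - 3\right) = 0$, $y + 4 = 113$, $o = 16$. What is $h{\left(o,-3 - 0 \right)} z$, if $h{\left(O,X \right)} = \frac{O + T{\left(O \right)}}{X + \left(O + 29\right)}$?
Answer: $- \frac{589}{2289} \approx -0.25732$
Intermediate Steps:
$y = 109$ ($y = -4 + 113 = 109$)
$T{\left(b \right)} = 3$ ($T{\left(b \right)} = 3 + \frac{1}{8} \cdot 0 = 3 + 0 = 3$)
$z = - \frac{62}{109} \approx -0.56881$
$h{\left(O,X \right)} = \frac{3 + O}{29 + O + X}$ ($h{\left(O,X \right)} = \frac{O + 3}{X + \left(O + 29\right)} = \frac{3 + O}{X + \left(29 + O\right)} = \frac{3 + O}{29 + O + X}$)
$h{\left(o,-3 - 0 \right)} z = \frac{3 + 16}{29 + 16 - 3} \left(- \frac{62}{109}\right) = \frac{1}{29 + 16 + \left(-3 + 0\right)} 19 \left(- \frac{62}{109}\right) = \frac{1}{29 + 16 - 3} \cdot 19 \left(- \frac{62}{109}\right) = \frac{1}{42} \cdot 19 \left(- \frac{62}{109}\right) = \frac{19}{42} \left(- \frac{62}{109}\right) = - \frac{589}{2289}$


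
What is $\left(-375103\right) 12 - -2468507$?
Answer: $-2032729$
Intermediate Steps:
$\left(-375103\right) 12 - -2468507 = -4501236 + 2468507 = -2032729$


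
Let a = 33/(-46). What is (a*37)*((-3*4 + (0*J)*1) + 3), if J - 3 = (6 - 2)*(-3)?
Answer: 10989/46 ≈ 238.89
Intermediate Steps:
J = -9 (J = 3 + (6 - 2)*(-3) = 3 + 4*(-3) = 3 - 12 = -9)
a = -33/46 (a = 33*(-1/46) = -33/46 ≈ -0.71739)
(a*37)*((-3*4 + (0*J)*1) + 3) = (-33/46*37)*((-3*4 + (0*(-9))*1) + 3) = -1221*((-12 + 0*1) + 3)/46 = -1221*((-12 + 0) + 3)/46 = -1221*(-12 + 3)/46 = -1221/46*(-9) = 10989/46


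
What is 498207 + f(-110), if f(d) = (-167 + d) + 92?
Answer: 498022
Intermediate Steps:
f(d) = -75 + d
498207 + f(-110) = 498207 + (-75 - 110) = 498207 - 185 = 498022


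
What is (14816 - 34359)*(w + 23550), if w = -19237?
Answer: -84288959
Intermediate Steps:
(14816 - 34359)*(w + 23550) = (14816 - 34359)*(-19237 + 23550) = -19543*4313 = -84288959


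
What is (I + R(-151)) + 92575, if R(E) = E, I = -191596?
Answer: -99172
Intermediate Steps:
(I + R(-151)) + 92575 = (-191596 - 151) + 92575 = -191747 + 92575 = -99172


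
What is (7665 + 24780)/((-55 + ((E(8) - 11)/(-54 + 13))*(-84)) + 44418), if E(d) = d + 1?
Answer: 266049/363743 ≈ 0.73142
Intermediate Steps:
E(d) = 1 + d
(7665 + 24780)/((-55 + ((E(8) - 11)/(-54 + 13))*(-84)) + 44418) = (7665 + 24780)/((-55 + (((1 + 8) - 11)/(-54 + 13))*(-84)) + 44418) = 32445/((-55 + ((9 - 11)/(-41))*(-84)) + 44418) = 32445/((-55 - 2*(-1/41)*(-84)) + 44418) = 32445/((-55 + (2/41)*(-84)) + 44418) = 32445/((-55 - 168/41) + 44418) = 32445/(-2423/41 + 44418) = 32445/(1818715/41) = 32445*(41/1818715) = 266049/363743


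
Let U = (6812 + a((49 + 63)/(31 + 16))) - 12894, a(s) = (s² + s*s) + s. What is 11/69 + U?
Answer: -924905935/152421 ≈ -6068.1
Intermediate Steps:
a(s) = s + 2*s² (a(s) = (s² + s²) + s = 2*s² + s = s + 2*s²)
U = -13404786/2209 (U = (6812 + ((49 + 63)/(31 + 16))*(1 + 2*((49 + 63)/(31 + 16)))) - 12894 = (6812 + (112/47)*(1 + 2*(112/47))) - 12894 = (6812 + (112*(1/47))*(1 + 2*(112*(1/47)))) - 12894 = (6812 + 112*(1 + 2*(112/47))/47) - 12894 = (6812 + 112*(1 + 224/47)/47) - 12894 = (6812 + (112/47)*(271/47)) - 12894 = (6812 + 30352/2209) - 12894 = 15078060/2209 - 12894 = -13404786/2209 ≈ -6068.3)
11/69 + U = 11/69 - 13404786/2209 = -924905935/152421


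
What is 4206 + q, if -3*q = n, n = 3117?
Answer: 3167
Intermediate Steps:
q = -1039 (q = -⅓*3117 = -1039)
4206 + q = 4206 - 1039 = 3167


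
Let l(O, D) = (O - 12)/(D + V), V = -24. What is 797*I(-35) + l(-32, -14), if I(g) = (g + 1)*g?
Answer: 18020192/19 ≈ 9.4843e+5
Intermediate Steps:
I(g) = g*(1 + g) (I(g) = (1 + g)*g = g*(1 + g))
l(O, D) = (-12 + O)/(-24 + D) (l(O, D) = (O - 12)/(D - 24) = (-12 + O)/(-24 + D))
797*I(-35) + l(-32, -14) = 797*(-35*(1 - 35)) + (-12 - 32)/(-24 - 14) = 797*(-35*(-34)) - 44/(-38) = 797*1190 - 1/38*(-44) = 948430 + 22/19 = 18020192/19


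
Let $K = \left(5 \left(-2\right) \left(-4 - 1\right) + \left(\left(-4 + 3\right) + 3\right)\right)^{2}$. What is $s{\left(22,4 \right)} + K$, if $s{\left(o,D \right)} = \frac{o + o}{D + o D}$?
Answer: $\frac{62203}{23} \approx 2704.5$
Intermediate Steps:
$K = 2704$ ($K = \left(\left(-10\right) \left(-5\right) + \left(-1 + 3\right)\right)^{2} = \left(50 + 2\right)^{2} = 52^{2} = 2704$)
$s{\left(o,D \right)} = \frac{2 o}{D + D o}$
$s{\left(22,4 \right)} + K = 2 \cdot 22 \cdot \frac{1}{4} \frac{1}{1 + 22} + 2704 = 2 \cdot 22 \cdot \frac{1}{4} \cdot \frac{1}{23} + 2704 = \frac{11}{23} + 2704 = \frac{62203}{23}$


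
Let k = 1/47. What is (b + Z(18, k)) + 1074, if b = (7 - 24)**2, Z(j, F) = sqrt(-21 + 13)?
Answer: 1363 + 2*I*sqrt(2) ≈ 1363.0 + 2.8284*I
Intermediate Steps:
k = 1/47 ≈ 0.021277
Z(j, F) = 2*I*sqrt(2) (Z(j, F) = sqrt(-8) = 2*I*sqrt(2))
b = 289 (b = (-17)**2 = 289)
(b + Z(18, k)) + 1074 = (289 + 2*I*sqrt(2)) + 1074 = 1363 + 2*I*sqrt(2)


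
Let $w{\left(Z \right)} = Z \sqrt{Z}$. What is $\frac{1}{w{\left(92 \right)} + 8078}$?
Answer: $\frac{4039}{32237698} - \frac{46 \sqrt{23}}{16118849} \approx 0.0001116$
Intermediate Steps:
$w{\left(Z \right)} = Z^{\frac{3}{2}}$
$\frac{1}{w{\left(92 \right)} + 8078} = \frac{1}{92^{\frac{3}{2}} + 8078} = \frac{1}{184 \sqrt{23} + 8078} = \frac{1}{8078 + 184 \sqrt{23}}$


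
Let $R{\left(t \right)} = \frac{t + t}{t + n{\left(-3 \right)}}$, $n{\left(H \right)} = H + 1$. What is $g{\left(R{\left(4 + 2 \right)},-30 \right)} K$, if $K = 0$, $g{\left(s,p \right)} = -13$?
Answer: $0$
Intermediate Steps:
$n{\left(H \right)} = 1 + H$
$R{\left(t \right)} = \frac{2 t}{-2 + t}$ ($R{\left(t \right)} = \frac{t + t}{t + \left(1 - 3\right)} = \frac{2 t}{t - 2} = \frac{2 t}{-2 + t}$)
$g{\left(R{\left(4 + 2 \right)},-30 \right)} K = \left(-13\right) 0 = 0$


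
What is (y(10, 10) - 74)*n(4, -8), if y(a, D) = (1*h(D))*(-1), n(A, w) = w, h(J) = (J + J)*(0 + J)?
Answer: 2192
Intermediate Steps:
h(J) = 2*J**2 (h(J) = (2*J)*J = 2*J**2)
y(a, D) = -2*D**2 (y(a, D) = (1*(2*D**2))*(-1) = (2*D**2)*(-1) = -2*D**2)
(y(10, 10) - 74)*n(4, -8) = (-2*10**2 - 74)*(-8) = (-2*100 - 74)*(-8) = (-200 - 74)*(-8) = -274*(-8) = 2192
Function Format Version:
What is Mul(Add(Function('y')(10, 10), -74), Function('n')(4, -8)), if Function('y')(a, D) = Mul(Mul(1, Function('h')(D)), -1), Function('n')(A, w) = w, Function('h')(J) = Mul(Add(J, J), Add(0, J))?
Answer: 2192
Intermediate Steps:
Function('h')(J) = Mul(2, Pow(J, 2)) (Function('h')(J) = Mul(Mul(2, J), J) = Mul(2, Pow(J, 2)))
Function('y')(a, D) = Mul(-2, Pow(D, 2)) (Function('y')(a, D) = Mul(Mul(1, Mul(2, Pow(D, 2))), -1) = Mul(Mul(2, Pow(D, 2)), -1) = Mul(-2, Pow(D, 2)))
Mul(Add(Function('y')(10, 10), -74), Function('n')(4, -8)) = Mul(Add(Mul(-2, Pow(10, 2)), -74), -8) = Mul(Add(Mul(-2, 100), -74), -8) = Mul(Add(-200, -74), -8) = Mul(-274, -8) = 2192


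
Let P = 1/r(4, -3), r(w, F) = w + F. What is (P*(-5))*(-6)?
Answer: 30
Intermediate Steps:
r(w, F) = F + w
P = 1 (P = 1/(-3 + 4) = 1/1 = 1)
(P*(-5))*(-6) = (1*(-5))*(-6) = -5*(-6) = 30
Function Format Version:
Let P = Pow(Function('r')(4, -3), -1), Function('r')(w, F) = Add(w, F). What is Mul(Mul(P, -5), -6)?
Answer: 30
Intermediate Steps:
Function('r')(w, F) = Add(F, w)
P = 1 (P = Pow(Add(-3, 4), -1) = Pow(1, -1) = 1)
Mul(Mul(P, -5), -6) = Mul(Mul(1, -5), -6) = Mul(-5, -6) = 30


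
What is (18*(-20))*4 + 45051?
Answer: 43611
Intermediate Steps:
(18*(-20))*4 + 45051 = -360*4 + 45051 = -1440 + 45051 = 43611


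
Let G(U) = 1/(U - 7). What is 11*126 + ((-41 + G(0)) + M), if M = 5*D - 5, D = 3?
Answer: 9484/7 ≈ 1354.9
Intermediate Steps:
M = 10 (M = 5*3 - 5 = 15 - 5 = 10)
G(U) = 1/(-7 + U)
11*126 + ((-41 + G(0)) + M) = 11*126 + ((-41 + 1/(-7 + 0)) + 10) = 1386 + ((-41 + 1/(-7)) + 10) = 1386 + ((-41 - ⅐) + 10) = 1386 + (-288/7 + 10) = 1386 - 218/7 = 9484/7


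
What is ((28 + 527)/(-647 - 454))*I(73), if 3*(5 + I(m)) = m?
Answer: -10730/1101 ≈ -9.7457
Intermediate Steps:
I(m) = -5 + m/3
((28 + 527)/(-647 - 454))*I(73) = ((28 + 527)/(-647 - 454))*(-5 + (1/3)*73) = (555/(-1101))*(-5 + 73/3) = (555*(-1/1101))*(58/3) = -185/367*58/3 = -10730/1101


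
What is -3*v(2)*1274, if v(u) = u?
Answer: -7644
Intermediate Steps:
-3*v(2)*1274 = -3*2*1274 = -6*1274 = -7644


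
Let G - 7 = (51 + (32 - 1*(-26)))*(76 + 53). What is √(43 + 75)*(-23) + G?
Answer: 14068 - 23*√118 ≈ 13818.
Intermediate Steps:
G = 14068 (G = 7 + (51 + (32 - 1*(-26)))*(76 + 53) = 7 + (51 + (32 + 26))*129 = 7 + (51 + 58)*129 = 7 + 109*129 = 7 + 14061 = 14068)
√(43 + 75)*(-23) + G = √(43 + 75)*(-23) + 14068 = √118*(-23) + 14068 = -23*√118 + 14068 = 14068 - 23*√118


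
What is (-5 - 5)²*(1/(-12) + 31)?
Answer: 9275/3 ≈ 3091.7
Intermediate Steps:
(-5 - 5)²*(1/(-12) + 31) = (-10)²*(-1/12 + 31) = 100*(371/12) = 9275/3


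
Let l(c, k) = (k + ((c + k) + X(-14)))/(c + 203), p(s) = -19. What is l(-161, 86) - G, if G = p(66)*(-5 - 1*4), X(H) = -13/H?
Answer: -100381/588 ≈ -170.72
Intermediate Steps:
l(c, k) = (13/14 + c + 2*k)/(203 + c) (l(c, k) = (k + ((c + k) - 13/(-14)))/(c + 203) = (k + ((c + k) - 13*(-1/14)))/(203 + c) = (k + ((c + k) + 13/14))/(203 + c) = (k + (13/14 + c + k))/(203 + c) = (13/14 + c + 2*k)/(203 + c))
G = 171 (G = -19*(-5 - 1*4) = -19*(-5 - 4) = -19*(-9) = 171)
l(-161, 86) - G = (13/14 - 161 + 2*86)/(203 - 161) - 1*171 = (13/14 - 161 + 172)/42 - 171 = (1/42)*(167/14) - 171 = 167/588 - 171 = -100381/588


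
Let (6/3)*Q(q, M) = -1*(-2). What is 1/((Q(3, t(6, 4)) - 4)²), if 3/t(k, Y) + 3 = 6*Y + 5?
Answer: ⅑ ≈ 0.11111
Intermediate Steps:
t(k, Y) = 3/(2 + 6*Y) (t(k, Y) = 3/(-3 + (6*Y + 5)) = 3/(-3 + (5 + 6*Y)) = 3/(2 + 6*Y))
Q(q, M) = 1 (Q(q, M) = (-1*(-2))/2 = (½)*2 = 1)
1/((Q(3, t(6, 4)) - 4)²) = 1/((1 - 4)²) = 1/((-3)²) = 1/9 = ⅑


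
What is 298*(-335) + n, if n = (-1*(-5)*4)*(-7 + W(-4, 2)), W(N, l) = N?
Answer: -100050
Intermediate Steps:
n = -220 (n = (-1*(-5)*4)*(-7 - 4) = (5*4)*(-11) = 20*(-11) = -220)
298*(-335) + n = 298*(-335) - 220 = -99830 - 220 = -100050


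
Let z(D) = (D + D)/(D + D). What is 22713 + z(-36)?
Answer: 22714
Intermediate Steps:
z(D) = 1 (z(D) = (2*D)/((2*D)) = (2*D)*(1/(2*D)) = 1)
22713 + z(-36) = 22713 + 1 = 22714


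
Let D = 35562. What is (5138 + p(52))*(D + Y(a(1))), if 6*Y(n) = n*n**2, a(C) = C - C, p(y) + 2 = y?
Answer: 184495656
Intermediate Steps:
p(y) = -2 + y
a(C) = 0
Y(n) = n**3/6 (Y(n) = (n*n**2)/6 = n**3/6)
(5138 + p(52))*(D + Y(a(1))) = (5138 + (-2 + 52))*(35562 + (1/6)*0**3) = (5138 + 50)*(35562 + (1/6)*0) = 5188*(35562 + 0) = 5188*35562 = 184495656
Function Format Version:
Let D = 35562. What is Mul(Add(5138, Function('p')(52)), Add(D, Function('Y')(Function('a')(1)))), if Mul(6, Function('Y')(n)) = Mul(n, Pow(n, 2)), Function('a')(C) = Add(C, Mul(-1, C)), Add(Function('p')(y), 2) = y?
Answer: 184495656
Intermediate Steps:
Function('p')(y) = Add(-2, y)
Function('a')(C) = 0
Function('Y')(n) = Mul(Rational(1, 6), Pow(n, 3)) (Function('Y')(n) = Mul(Rational(1, 6), Mul(n, Pow(n, 2))) = Mul(Rational(1, 6), Pow(n, 3)))
Mul(Add(5138, Function('p')(52)), Add(D, Function('Y')(Function('a')(1)))) = Mul(Add(5138, Add(-2, 52)), Add(35562, Mul(Rational(1, 6), Pow(0, 3)))) = Mul(Add(5138, 50), Add(35562, Mul(Rational(1, 6), 0))) = Mul(5188, Add(35562, 0)) = Mul(5188, 35562) = 184495656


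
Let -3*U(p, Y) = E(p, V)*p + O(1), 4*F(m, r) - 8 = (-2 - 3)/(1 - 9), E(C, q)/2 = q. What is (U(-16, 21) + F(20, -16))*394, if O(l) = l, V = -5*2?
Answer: -660935/16 ≈ -41308.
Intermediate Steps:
V = -10
E(C, q) = 2*q
F(m, r) = 69/32 (F(m, r) = 2 + ((-2 - 3)/(1 - 9))/4 = 2 + (-5/(-8))/4 = 2 + (-5*(-⅛))/4 = 2 + (¼)*(5/8) = 2 + 5/32 = 69/32)
U(p, Y) = -⅓ + 20*p/3 (U(p, Y) = -((2*(-10))*p + 1)/3 = -(-20*p + 1)/3 = -(1 - 20*p)/3 = -⅓ + 20*p/3)
(U(-16, 21) + F(20, -16))*394 = ((-⅓ + (20/3)*(-16)) + 69/32)*394 = ((-⅓ - 320/3) + 69/32)*394 = (-107 + 69/32)*394 = -3355/32*394 = -660935/16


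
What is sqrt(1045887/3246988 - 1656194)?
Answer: 7*I*sqrt(89087427490387355)/1623494 ≈ 1286.9*I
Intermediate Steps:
sqrt(1045887/3246988 - 1656194) = sqrt(-5377640997785/3246988) = 7*I*sqrt(89087427490387355)/1623494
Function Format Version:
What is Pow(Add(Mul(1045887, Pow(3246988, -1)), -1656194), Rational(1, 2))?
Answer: Mul(Rational(7, 1623494), I, Pow(89087427490387355, Rational(1, 2))) ≈ Mul(1286.9, I)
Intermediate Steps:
Pow(Add(Mul(1045887, Pow(3246988, -1)), -1656194), Rational(1, 2)) = Pow(Add(Mul(1045887, Rational(1, 3246988)), -1656194), Rational(1, 2)) = Pow(Add(Rational(1045887, 3246988), -1656194), Rational(1, 2)) = Pow(Rational(-5377640997785, 3246988), Rational(1, 2)) = Mul(Rational(7, 1623494), I, Pow(89087427490387355, Rational(1, 2)))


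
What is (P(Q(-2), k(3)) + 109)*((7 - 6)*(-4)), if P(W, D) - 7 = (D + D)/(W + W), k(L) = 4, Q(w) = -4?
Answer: -460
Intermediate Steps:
P(W, D) = 7 + D/W (P(W, D) = 7 + (D + D)/(W + W) = 7 + (2*D)/((2*W)) = 7 + (2*D)*(1/(2*W)) = 7 + D/W)
(P(Q(-2), k(3)) + 109)*((7 - 6)*(-4)) = ((7 + 4/(-4)) + 109)*((7 - 6)*(-4)) = ((7 + 4*(-¼)) + 109)*(1*(-4)) = ((7 - 1) + 109)*(-4) = (6 + 109)*(-4) = 115*(-4) = -460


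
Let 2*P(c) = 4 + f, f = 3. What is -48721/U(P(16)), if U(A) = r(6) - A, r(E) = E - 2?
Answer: -97442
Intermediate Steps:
r(E) = -2 + E
P(c) = 7/2 (P(c) = (4 + 3)/2 = (1/2)*7 = 7/2)
U(A) = 4 - A (U(A) = (-2 + 6) - A = 4 - A)
-48721/U(P(16)) = -48721/(4 - 1*7/2) = -48721/(4 - 7/2) = -48721/1/2 = -48721*2 = -97442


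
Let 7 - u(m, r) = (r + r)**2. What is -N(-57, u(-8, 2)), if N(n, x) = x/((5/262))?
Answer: 2358/5 ≈ 471.60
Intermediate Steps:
u(m, r) = 7 - 4*r**2 (u(m, r) = 7 - (r + r)**2 = 7 - (2*r)**2 = 7 - 4*r**2)
N(n, x) = 262*x/5 (N(n, x) = x/((5*(1/262))) = x/(5/262) = x*(262/5) = 262*x/5)
-N(-57, u(-8, 2)) = -262*(7 - 4*2**2)/5 = -262*(7 - 4*4)/5 = -262*(7 - 16)/5 = -262*(-9)/5 = -1*(-2358/5) = 2358/5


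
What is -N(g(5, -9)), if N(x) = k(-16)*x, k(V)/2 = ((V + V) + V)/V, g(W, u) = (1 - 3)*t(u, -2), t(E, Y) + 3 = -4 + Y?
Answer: -108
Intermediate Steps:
t(E, Y) = -7 + Y (t(E, Y) = -3 + (-4 + Y) = -7 + Y)
g(W, u) = 18 (g(W, u) = (1 - 3)*(-7 - 2) = -2*(-9) = 18)
k(V) = 6 (k(V) = 2*(((V + V) + V)/V) = 2*((2*V + V)/V) = 2*((3*V)/V) = 2*3 = 6)
N(x) = 6*x
-N(g(5, -9)) = -6*18 = -1*108 = -108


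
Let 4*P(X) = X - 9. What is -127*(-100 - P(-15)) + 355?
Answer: 12293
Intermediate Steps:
P(X) = -9/4 + X/4 (P(X) = (X - 9)/4 = (-9 + X)/4 = -9/4 + X/4)
-127*(-100 - P(-15)) + 355 = -127*(-100 - (-9/4 + (¼)*(-15))) + 355 = -127*(-100 - (-9/4 - 15/4)) + 355 = -127*(-100 - 1*(-6)) + 355 = -127*(-100 + 6) + 355 = -127*(-94) + 355 = 11938 + 355 = 12293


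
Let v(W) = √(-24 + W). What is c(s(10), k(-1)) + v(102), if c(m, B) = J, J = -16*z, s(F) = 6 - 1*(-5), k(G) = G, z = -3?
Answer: 48 + √78 ≈ 56.832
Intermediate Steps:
s(F) = 11 (s(F) = 6 + 5 = 11)
J = 48 (J = -16*(-3) = 48)
c(m, B) = 48
c(s(10), k(-1)) + v(102) = 48 + √(-24 + 102) = 48 + √78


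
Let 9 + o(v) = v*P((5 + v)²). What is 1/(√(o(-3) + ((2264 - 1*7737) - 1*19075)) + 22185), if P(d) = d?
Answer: 22185/492198794 - I*√24569/492198794 ≈ 4.5073e-5 - 3.1846e-7*I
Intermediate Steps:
o(v) = -9 + v*(5 + v)²
1/(√(o(-3) + ((2264 - 1*7737) - 1*19075)) + 22185) = 1/(√((-9 - 3*(5 - 3)²) + ((2264 - 1*7737) - 1*19075)) + 22185) = 1/(√((-9 - 3*2²) + ((2264 - 7737) - 19075)) + 22185) = 1/(√((-9 - 3*4) + (-5473 - 19075)) + 22185) = 1/(√((-9 - 12) - 24548) + 22185) = 1/(√(-21 - 24548) + 22185) = 1/(√(-24569) + 22185) = 1/(I*√24569 + 22185) = 1/(22185 + I*√24569)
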